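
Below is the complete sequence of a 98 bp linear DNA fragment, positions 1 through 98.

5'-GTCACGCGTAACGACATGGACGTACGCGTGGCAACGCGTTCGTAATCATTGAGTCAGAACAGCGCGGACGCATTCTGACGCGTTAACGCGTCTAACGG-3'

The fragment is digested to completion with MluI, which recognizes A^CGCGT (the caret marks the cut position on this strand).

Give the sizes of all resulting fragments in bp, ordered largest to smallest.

44, 20, 12, 10, 8, 4 bp

MluI sites (ACGCGT) start at positions 4, 24, 34, 78, 86.
MluI cuts after the first base of each site, so after positions 4, 24, 34, 78, 86.
Linear molecule, 5 cuts → 6 fragments:
  1–4 → 4 bp
  5–24 → 20 bp
  25–34 → 10 bp
  35–78 → 44 bp
  79–86 → 8 bp
  87–98 → 12 bp
Sorted largest to smallest: 44, 20, 12, 10, 8, 4 bp.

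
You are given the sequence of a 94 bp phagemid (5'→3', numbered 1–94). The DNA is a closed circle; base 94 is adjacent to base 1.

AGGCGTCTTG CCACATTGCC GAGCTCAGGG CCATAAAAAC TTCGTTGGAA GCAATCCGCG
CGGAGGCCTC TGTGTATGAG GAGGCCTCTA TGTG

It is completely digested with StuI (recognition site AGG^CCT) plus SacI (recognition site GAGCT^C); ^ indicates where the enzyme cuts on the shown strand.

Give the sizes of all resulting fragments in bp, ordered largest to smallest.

StuI sites (AGGCCT) start at positions 64, 82.
StuI cuts after base 3 of each site, so after positions 66, 84.
The SacI site (GAGCTC) starts at position 21.
SacI cuts after base 5 of each site (before the last base), so after position 25.
Combined cut positions: 25, 66, 84.
Circular molecule, 3 cuts → 3 fragments:
  26–66 → 41 bp
  67–84 → 18 bp
  85–94 then 1–25 → 10 + 25 = 35 bp
Sorted largest to smallest: 41, 35, 18 bp.

41, 35, 18 bp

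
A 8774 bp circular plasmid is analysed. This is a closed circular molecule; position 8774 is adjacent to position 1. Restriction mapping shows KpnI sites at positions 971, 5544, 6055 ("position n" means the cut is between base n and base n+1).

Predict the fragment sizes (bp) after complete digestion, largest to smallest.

Circular molecule, 3 cuts → 3 fragments:
  5544 − 971 = 4573 bp
  6055 − 5544 = 511 bp
  wrap: 8774 − 6055 + 971 = 3690 bp
Sorted largest to smallest: 4573, 3690, 511 bp.

4573, 3690, 511 bp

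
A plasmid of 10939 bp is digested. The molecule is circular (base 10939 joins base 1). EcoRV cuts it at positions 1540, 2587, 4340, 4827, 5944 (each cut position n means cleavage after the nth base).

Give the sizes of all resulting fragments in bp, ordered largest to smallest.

Circular molecule, 5 cuts → 5 fragments:
  2587 − 1540 = 1047 bp
  4340 − 2587 = 1753 bp
  4827 − 4340 = 487 bp
  5944 − 4827 = 1117 bp
  wrap: 10939 − 5944 + 1540 = 6535 bp
Sorted largest to smallest: 6535, 1753, 1117, 1047, 487 bp.

6535, 1753, 1117, 1047, 487 bp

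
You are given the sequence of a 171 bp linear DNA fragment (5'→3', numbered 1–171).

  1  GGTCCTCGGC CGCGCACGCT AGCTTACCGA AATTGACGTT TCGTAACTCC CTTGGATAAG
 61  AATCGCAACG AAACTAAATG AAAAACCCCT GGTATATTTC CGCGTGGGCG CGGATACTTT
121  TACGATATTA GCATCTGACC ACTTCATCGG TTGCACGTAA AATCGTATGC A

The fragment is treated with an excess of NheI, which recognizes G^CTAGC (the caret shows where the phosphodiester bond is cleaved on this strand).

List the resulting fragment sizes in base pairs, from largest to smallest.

153, 18 bp

The NheI site (GCTAGC) starts at position 18.
NheI cuts after the first base of each site, so after position 18.
Linear molecule, 1 cut → 2 fragments:
  1–18 → 18 bp
  19–171 → 153 bp
Sorted largest to smallest: 153, 18 bp.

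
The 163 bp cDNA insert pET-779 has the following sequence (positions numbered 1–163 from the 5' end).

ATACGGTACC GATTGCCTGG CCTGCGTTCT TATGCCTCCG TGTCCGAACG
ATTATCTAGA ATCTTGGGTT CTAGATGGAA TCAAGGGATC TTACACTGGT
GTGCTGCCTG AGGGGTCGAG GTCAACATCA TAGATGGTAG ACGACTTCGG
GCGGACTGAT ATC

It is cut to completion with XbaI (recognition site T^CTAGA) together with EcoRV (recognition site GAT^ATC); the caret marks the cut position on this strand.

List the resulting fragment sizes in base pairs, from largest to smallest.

90, 55, 15, 3 bp

XbaI sites (TCTAGA) start at positions 55, 70.
XbaI cuts after the first base of each site, so after positions 55, 70.
The EcoRV site (GATATC) starts at position 158.
EcoRV cuts after base 3 of each site, so after position 160.
Combined cut positions: 55, 70, 160.
Linear molecule, 3 cuts → 4 fragments:
  1–55 → 55 bp
  56–70 → 15 bp
  71–160 → 90 bp
  161–163 → 3 bp
Sorted largest to smallest: 90, 55, 15, 3 bp.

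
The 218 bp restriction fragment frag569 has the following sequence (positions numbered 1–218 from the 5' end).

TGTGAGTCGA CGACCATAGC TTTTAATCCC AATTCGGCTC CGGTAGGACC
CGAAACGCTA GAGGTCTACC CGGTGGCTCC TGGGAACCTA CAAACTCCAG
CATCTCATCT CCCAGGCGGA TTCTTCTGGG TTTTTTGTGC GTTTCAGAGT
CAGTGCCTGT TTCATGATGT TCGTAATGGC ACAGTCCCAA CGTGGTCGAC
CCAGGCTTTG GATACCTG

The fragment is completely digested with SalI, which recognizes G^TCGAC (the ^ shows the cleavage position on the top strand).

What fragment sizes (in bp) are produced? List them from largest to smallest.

189, 23, 6 bp

SalI sites (GTCGAC) start at positions 6, 195.
SalI cuts after the first base of each site, so after positions 6, 195.
Linear molecule, 2 cuts → 3 fragments:
  1–6 → 6 bp
  7–195 → 189 bp
  196–218 → 23 bp
Sorted largest to smallest: 189, 23, 6 bp.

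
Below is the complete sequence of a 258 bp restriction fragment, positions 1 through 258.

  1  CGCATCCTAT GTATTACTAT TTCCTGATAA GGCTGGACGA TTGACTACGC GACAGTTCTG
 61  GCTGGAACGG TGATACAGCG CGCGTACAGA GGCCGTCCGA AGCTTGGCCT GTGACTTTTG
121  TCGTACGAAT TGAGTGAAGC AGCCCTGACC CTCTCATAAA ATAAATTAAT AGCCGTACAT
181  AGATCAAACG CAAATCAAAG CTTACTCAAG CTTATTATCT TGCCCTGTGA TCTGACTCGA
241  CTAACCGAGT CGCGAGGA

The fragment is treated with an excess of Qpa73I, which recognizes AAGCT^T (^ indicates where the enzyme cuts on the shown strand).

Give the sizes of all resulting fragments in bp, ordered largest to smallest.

Qpa73I sites (AAGCTT) start at positions 100, 198, 208.
Qpa73I cuts after base 5 of each site (before the last base), so after positions 104, 202, 212.
Linear molecule, 3 cuts → 4 fragments:
  1–104 → 104 bp
  105–202 → 98 bp
  203–212 → 10 bp
  213–258 → 46 bp
Sorted largest to smallest: 104, 98, 46, 10 bp.

104, 98, 46, 10 bp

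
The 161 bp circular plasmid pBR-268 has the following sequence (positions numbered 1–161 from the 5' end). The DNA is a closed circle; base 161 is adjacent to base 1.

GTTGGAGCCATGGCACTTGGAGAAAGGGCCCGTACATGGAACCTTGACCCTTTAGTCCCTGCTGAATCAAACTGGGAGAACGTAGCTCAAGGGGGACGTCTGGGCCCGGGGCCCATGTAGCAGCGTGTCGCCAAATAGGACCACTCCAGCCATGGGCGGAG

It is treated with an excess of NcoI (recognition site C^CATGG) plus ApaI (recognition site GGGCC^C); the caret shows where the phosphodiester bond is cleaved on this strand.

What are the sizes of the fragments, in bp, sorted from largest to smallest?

NcoI sites (CCATGG) start at positions 8, 150.
NcoI cuts after the first base of each site, so after positions 8, 150.
ApaI sites (GGGCCC) start at positions 26, 102, 109.
ApaI cuts after base 5 of each site (before the last base), so after positions 30, 106, 113.
Combined cut positions: 8, 30, 106, 113, 150.
Circular molecule, 5 cuts → 5 fragments:
  9–30 → 22 bp
  31–106 → 76 bp
  107–113 → 7 bp
  114–150 → 37 bp
  151–161 then 1–8 → 11 + 8 = 19 bp
Sorted largest to smallest: 76, 37, 22, 19, 7 bp.

76, 37, 22, 19, 7 bp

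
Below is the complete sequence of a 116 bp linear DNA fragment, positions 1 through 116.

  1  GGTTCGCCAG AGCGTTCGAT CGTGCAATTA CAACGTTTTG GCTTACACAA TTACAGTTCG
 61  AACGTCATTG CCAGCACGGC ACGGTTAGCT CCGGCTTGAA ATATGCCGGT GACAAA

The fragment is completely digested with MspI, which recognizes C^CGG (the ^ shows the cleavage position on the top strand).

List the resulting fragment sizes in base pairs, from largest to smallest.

MspI sites (CCGG) start at positions 91, 106.
MspI cuts after the first base of each site, so after positions 91, 106.
Linear molecule, 2 cuts → 3 fragments:
  1–91 → 91 bp
  92–106 → 15 bp
  107–116 → 10 bp
Sorted largest to smallest: 91, 15, 10 bp.

91, 15, 10 bp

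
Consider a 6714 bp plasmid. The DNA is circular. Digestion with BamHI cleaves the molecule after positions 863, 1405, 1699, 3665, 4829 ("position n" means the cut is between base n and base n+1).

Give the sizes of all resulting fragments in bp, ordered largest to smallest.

2748, 1966, 1164, 542, 294 bp

Circular molecule, 5 cuts → 5 fragments:
  1405 − 863 = 542 bp
  1699 − 1405 = 294 bp
  3665 − 1699 = 1966 bp
  4829 − 3665 = 1164 bp
  wrap: 6714 − 4829 + 863 = 2748 bp
Sorted largest to smallest: 2748, 1966, 1164, 542, 294 bp.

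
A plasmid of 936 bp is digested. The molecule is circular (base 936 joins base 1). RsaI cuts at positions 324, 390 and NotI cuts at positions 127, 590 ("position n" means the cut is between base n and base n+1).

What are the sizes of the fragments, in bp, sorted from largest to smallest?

Combined cut positions (sorted): 127, 324, 390, 590.
Circular molecule, 4 cuts → 4 fragments:
  324 − 127 = 197 bp
  390 − 324 = 66 bp
  590 − 390 = 200 bp
  wrap: 936 − 590 + 127 = 473 bp
Sorted largest to smallest: 473, 200, 197, 66 bp.

473, 200, 197, 66 bp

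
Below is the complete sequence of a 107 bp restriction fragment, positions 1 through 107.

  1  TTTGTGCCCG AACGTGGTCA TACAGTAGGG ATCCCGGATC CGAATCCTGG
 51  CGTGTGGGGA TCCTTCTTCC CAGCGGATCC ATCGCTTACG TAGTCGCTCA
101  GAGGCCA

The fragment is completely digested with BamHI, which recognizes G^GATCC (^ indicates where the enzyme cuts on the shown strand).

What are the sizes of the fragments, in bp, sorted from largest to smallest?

BamHI sites (GGATCC) start at positions 29, 36, 58, 75.
BamHI cuts after the first base of each site, so after positions 29, 36, 58, 75.
Linear molecule, 4 cuts → 5 fragments:
  1–29 → 29 bp
  30–36 → 7 bp
  37–58 → 22 bp
  59–75 → 17 bp
  76–107 → 32 bp
Sorted largest to smallest: 32, 29, 22, 17, 7 bp.

32, 29, 22, 17, 7 bp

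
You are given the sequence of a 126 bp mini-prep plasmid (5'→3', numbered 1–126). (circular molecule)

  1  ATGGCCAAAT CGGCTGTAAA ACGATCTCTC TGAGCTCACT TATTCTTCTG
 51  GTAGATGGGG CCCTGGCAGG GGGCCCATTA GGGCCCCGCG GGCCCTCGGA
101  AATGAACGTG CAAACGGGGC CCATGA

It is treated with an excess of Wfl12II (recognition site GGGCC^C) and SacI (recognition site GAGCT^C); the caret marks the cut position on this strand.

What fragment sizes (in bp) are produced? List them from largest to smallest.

41, 27, 26, 13, 10, 9 bp

Wfl12II sites (GGGCCC) start at positions 58, 71, 81, 90, 117.
Wfl12II cuts after base 5 of each site (before the last base), so after positions 62, 75, 85, 94, 121.
The SacI site (GAGCTC) starts at position 32.
SacI cuts after base 5 of each site (before the last base), so after position 36.
Combined cut positions: 36, 62, 75, 85, 94, 121.
Circular molecule, 6 cuts → 6 fragments:
  37–62 → 26 bp
  63–75 → 13 bp
  76–85 → 10 bp
  86–94 → 9 bp
  95–121 → 27 bp
  122–126 then 1–36 → 5 + 36 = 41 bp
Sorted largest to smallest: 41, 27, 26, 13, 10, 9 bp.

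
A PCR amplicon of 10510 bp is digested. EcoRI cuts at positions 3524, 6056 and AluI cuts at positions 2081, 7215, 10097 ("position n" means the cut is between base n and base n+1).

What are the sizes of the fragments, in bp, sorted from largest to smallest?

Combined cut positions (sorted): 2081, 3524, 6056, 7215, 10097.
Linear molecule, 5 cuts → 6 fragments:
  2081 − 0 = 2081 bp
  3524 − 2081 = 1443 bp
  6056 − 3524 = 2532 bp
  7215 − 6056 = 1159 bp
  10097 − 7215 = 2882 bp
  10510 − 10097 = 413 bp
Sorted largest to smallest: 2882, 2532, 2081, 1443, 1159, 413 bp.

2882, 2532, 2081, 1443, 1159, 413 bp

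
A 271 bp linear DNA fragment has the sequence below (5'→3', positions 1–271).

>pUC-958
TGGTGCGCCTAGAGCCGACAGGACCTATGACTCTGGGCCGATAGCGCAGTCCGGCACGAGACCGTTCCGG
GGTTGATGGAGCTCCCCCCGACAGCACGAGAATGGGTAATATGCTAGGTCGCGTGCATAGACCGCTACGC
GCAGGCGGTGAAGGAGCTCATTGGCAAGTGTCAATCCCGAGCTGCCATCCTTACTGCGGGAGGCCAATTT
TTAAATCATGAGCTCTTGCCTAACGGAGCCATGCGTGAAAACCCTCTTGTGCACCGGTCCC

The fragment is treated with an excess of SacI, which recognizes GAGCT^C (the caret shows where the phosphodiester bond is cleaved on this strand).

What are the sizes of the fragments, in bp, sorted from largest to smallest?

83, 75, 66, 47 bp

SacI sites (GAGCTC) start at positions 79, 154, 220.
SacI cuts after base 5 of each site (before the last base), so after positions 83, 158, 224.
Linear molecule, 3 cuts → 4 fragments:
  1–83 → 83 bp
  84–158 → 75 bp
  159–224 → 66 bp
  225–271 → 47 bp
Sorted largest to smallest: 83, 75, 66, 47 bp.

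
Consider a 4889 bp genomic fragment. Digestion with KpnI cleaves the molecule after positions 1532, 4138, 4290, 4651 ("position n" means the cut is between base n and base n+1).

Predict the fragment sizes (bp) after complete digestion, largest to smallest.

2606, 1532, 361, 238, 152 bp

Linear molecule, 4 cuts → 5 fragments:
  1532 − 0 = 1532 bp
  4138 − 1532 = 2606 bp
  4290 − 4138 = 152 bp
  4651 − 4290 = 361 bp
  4889 − 4651 = 238 bp
Sorted largest to smallest: 2606, 1532, 361, 238, 152 bp.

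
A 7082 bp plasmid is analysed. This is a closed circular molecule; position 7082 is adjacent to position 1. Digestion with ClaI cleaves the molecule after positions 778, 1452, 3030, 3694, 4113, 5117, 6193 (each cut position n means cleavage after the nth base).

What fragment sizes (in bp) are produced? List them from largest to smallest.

Circular molecule, 7 cuts → 7 fragments:
  1452 − 778 = 674 bp
  3030 − 1452 = 1578 bp
  3694 − 3030 = 664 bp
  4113 − 3694 = 419 bp
  5117 − 4113 = 1004 bp
  6193 − 5117 = 1076 bp
  wrap: 7082 − 6193 + 778 = 1667 bp
Sorted largest to smallest: 1667, 1578, 1076, 1004, 674, 664, 419 bp.

1667, 1578, 1076, 1004, 674, 664, 419 bp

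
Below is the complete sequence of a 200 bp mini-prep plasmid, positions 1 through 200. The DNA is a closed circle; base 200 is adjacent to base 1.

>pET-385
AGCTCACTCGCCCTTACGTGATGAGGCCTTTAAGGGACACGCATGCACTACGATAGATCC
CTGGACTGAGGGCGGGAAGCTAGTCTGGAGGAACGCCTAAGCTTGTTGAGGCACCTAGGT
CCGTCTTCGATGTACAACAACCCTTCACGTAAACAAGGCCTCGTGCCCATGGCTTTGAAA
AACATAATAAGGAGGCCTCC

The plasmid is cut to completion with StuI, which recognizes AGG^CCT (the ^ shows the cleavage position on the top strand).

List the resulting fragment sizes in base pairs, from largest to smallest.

StuI sites (AGGCCT) start at positions 24, 156, 193.
StuI cuts after base 3 of each site, so after positions 26, 158, 195.
Circular molecule, 3 cuts → 3 fragments:
  27–158 → 132 bp
  159–195 → 37 bp
  196–200 then 1–26 → 5 + 26 = 31 bp
Sorted largest to smallest: 132, 37, 31 bp.

132, 37, 31 bp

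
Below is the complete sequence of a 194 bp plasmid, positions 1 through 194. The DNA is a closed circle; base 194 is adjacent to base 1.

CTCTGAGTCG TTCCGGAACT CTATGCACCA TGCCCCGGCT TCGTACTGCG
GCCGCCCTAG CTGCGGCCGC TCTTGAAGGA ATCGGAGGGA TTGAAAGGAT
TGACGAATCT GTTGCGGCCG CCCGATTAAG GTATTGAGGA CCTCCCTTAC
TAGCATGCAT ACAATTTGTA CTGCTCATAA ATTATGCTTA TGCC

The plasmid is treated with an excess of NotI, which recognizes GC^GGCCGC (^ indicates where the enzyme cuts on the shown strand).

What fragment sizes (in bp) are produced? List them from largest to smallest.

NotI sites (GCGGCCGC) start at positions 48, 63, 114.
NotI cuts after base 2 of each site, so after positions 49, 64, 115.
Circular molecule, 3 cuts → 3 fragments:
  50–64 → 15 bp
  65–115 → 51 bp
  116–194 then 1–49 → 79 + 49 = 128 bp
Sorted largest to smallest: 128, 51, 15 bp.

128, 51, 15 bp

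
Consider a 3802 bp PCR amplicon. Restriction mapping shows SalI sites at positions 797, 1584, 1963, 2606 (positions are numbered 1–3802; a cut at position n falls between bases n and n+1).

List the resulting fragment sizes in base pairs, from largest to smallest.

Linear molecule, 4 cuts → 5 fragments:
  797 − 0 = 797 bp
  1584 − 797 = 787 bp
  1963 − 1584 = 379 bp
  2606 − 1963 = 643 bp
  3802 − 2606 = 1196 bp
Sorted largest to smallest: 1196, 797, 787, 643, 379 bp.

1196, 797, 787, 643, 379 bp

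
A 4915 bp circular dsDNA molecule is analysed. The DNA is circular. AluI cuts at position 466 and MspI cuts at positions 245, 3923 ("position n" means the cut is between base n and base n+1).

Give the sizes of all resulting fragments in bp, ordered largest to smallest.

Combined cut positions (sorted): 245, 466, 3923.
Circular molecule, 3 cuts → 3 fragments:
  466 − 245 = 221 bp
  3923 − 466 = 3457 bp
  wrap: 4915 − 3923 + 245 = 1237 bp
Sorted largest to smallest: 3457, 1237, 221 bp.

3457, 1237, 221 bp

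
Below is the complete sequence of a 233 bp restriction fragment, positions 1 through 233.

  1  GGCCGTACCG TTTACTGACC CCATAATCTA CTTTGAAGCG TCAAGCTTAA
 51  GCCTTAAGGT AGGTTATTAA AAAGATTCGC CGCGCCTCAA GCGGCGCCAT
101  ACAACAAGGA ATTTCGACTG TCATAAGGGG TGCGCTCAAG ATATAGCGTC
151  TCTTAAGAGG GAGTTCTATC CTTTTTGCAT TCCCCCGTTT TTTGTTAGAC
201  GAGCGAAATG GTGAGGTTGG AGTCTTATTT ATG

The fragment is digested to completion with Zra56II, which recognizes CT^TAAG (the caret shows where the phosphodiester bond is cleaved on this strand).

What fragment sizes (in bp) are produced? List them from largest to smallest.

99, 80, 47, 7 bp

Zra56II sites (CTTAAG) start at positions 46, 53, 152.
Zra56II cuts after base 2 of each site, so after positions 47, 54, 153.
Linear molecule, 3 cuts → 4 fragments:
  1–47 → 47 bp
  48–54 → 7 bp
  55–153 → 99 bp
  154–233 → 80 bp
Sorted largest to smallest: 99, 80, 47, 7 bp.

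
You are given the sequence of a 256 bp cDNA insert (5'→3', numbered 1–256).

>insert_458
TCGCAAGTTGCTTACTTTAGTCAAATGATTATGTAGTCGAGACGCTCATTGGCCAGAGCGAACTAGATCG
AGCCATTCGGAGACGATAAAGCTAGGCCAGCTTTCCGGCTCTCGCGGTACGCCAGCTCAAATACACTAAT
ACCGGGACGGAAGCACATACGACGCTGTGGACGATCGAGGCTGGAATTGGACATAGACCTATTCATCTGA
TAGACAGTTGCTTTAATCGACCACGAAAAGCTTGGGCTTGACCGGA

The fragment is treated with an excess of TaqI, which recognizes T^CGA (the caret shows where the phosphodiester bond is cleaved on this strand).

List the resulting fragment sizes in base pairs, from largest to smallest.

TaqI sites (TCGA) start at positions 37, 68, 175, 227.
TaqI cuts after the first base of each site, so after positions 37, 68, 175, 227.
Linear molecule, 4 cuts → 5 fragments:
  1–37 → 37 bp
  38–68 → 31 bp
  69–175 → 107 bp
  176–227 → 52 bp
  228–256 → 29 bp
Sorted largest to smallest: 107, 52, 37, 31, 29 bp.

107, 52, 37, 31, 29 bp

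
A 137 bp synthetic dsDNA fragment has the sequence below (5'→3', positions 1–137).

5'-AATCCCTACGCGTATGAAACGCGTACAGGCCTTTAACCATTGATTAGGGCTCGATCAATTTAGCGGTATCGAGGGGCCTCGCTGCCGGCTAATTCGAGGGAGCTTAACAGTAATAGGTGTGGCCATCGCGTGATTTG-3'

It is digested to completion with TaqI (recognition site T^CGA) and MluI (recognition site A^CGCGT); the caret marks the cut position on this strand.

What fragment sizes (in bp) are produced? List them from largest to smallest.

TaqI sites (TCGA) start at positions 51, 69, 94.
TaqI cuts after the first base of each site, so after positions 51, 69, 94.
MluI sites (ACGCGT) start at positions 8, 19.
MluI cuts after the first base of each site, so after positions 8, 19.
Combined cut positions: 8, 19, 51, 69, 94.
Linear molecule, 5 cuts → 6 fragments:
  1–8 → 8 bp
  9–19 → 11 bp
  20–51 → 32 bp
  52–69 → 18 bp
  70–94 → 25 bp
  95–137 → 43 bp
Sorted largest to smallest: 43, 32, 25, 18, 11, 8 bp.

43, 32, 25, 18, 11, 8 bp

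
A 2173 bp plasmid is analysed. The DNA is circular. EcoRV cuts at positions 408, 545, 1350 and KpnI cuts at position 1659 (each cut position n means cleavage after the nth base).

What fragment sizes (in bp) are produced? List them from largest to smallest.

Combined cut positions (sorted): 408, 545, 1350, 1659.
Circular molecule, 4 cuts → 4 fragments:
  545 − 408 = 137 bp
  1350 − 545 = 805 bp
  1659 − 1350 = 309 bp
  wrap: 2173 − 1659 + 408 = 922 bp
Sorted largest to smallest: 922, 805, 309, 137 bp.

922, 805, 309, 137 bp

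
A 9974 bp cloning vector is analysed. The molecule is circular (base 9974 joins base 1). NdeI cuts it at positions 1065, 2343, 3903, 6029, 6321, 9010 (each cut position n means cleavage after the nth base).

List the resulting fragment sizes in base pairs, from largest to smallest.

2689, 2126, 2029, 1560, 1278, 292 bp

Circular molecule, 6 cuts → 6 fragments:
  2343 − 1065 = 1278 bp
  3903 − 2343 = 1560 bp
  6029 − 3903 = 2126 bp
  6321 − 6029 = 292 bp
  9010 − 6321 = 2689 bp
  wrap: 9974 − 9010 + 1065 = 2029 bp
Sorted largest to smallest: 2689, 2126, 2029, 1560, 1278, 292 bp.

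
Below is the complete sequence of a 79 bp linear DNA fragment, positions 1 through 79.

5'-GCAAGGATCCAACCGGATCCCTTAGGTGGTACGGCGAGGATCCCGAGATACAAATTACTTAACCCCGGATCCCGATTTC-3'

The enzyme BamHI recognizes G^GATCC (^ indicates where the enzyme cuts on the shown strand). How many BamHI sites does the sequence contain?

GGATCC occurs starting at positions 5, 15, 38, 67.
BamHI cuts at 4 sites.

4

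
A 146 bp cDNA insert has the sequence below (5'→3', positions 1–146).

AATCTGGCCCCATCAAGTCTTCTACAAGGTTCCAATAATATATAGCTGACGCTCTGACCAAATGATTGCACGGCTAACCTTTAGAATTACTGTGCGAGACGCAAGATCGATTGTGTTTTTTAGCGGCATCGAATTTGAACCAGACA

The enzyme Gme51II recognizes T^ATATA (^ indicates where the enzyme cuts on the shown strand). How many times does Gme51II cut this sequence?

1

TATATA occurs starting at position 39.
Gme51II cuts at 1 site.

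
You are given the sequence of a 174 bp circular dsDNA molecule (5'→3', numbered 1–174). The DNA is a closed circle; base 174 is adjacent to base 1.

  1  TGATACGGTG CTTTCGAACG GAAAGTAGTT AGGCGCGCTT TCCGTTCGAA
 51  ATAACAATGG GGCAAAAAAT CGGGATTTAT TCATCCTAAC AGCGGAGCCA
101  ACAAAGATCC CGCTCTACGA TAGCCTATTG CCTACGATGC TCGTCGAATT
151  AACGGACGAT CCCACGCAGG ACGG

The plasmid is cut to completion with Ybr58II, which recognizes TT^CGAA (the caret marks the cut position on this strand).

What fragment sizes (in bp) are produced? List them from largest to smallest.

Ybr58II sites (TTCGAA) start at positions 13, 45.
Ybr58II cuts after base 2 of each site, so after positions 14, 46.
Circular molecule, 2 cuts → 2 fragments:
  15–46 → 32 bp
  47–174 then 1–14 → 128 + 14 = 142 bp
Sorted largest to smallest: 142, 32 bp.

142, 32 bp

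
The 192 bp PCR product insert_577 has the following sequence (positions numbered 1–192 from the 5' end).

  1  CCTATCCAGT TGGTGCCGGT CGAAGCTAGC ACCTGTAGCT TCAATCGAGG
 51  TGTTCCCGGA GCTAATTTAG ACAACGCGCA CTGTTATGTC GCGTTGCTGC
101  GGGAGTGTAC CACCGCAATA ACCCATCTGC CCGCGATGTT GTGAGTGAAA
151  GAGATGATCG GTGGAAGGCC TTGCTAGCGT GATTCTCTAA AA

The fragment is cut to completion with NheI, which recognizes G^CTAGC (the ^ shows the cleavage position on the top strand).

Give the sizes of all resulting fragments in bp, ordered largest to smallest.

NheI sites (GCTAGC) start at positions 25, 173.
NheI cuts after the first base of each site, so after positions 25, 173.
Linear molecule, 2 cuts → 3 fragments:
  1–25 → 25 bp
  26–173 → 148 bp
  174–192 → 19 bp
Sorted largest to smallest: 148, 25, 19 bp.

148, 25, 19 bp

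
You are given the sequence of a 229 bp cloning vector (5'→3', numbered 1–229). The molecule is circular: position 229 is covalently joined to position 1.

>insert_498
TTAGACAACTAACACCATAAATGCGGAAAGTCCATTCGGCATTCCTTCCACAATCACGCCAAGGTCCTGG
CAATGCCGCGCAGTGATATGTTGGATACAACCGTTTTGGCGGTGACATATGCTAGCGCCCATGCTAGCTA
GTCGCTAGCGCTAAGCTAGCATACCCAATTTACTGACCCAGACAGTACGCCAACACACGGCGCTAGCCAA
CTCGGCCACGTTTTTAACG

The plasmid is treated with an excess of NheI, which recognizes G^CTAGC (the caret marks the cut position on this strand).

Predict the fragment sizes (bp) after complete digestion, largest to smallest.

148, 47, 12, 11, 11 bp

NheI sites (GCTAGC) start at positions 121, 133, 144, 155, 202.
NheI cuts after the first base of each site, so after positions 121, 133, 144, 155, 202.
Circular molecule, 5 cuts → 5 fragments:
  122–133 → 12 bp
  134–144 → 11 bp
  145–155 → 11 bp
  156–202 → 47 bp
  203–229 then 1–121 → 27 + 121 = 148 bp
Sorted largest to smallest: 148, 47, 12, 11, 11 bp.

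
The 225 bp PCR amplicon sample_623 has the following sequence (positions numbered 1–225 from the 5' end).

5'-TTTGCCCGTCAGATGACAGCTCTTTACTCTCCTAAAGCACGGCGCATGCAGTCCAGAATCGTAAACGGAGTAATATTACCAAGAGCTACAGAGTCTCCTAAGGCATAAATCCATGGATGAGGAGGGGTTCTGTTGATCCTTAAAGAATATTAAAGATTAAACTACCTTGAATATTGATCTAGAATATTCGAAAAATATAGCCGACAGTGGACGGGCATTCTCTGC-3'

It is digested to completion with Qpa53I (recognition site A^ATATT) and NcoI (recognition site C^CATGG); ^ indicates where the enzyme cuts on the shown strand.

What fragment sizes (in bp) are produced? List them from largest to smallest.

72, 42, 39, 35, 24, 13 bp

Qpa53I sites (AATATT) start at positions 72, 146, 170, 183.
Qpa53I cuts after the first base of each site, so after positions 72, 146, 170, 183.
The NcoI site (CCATGG) starts at position 111.
NcoI cuts after the first base of each site, so after position 111.
Combined cut positions: 72, 111, 146, 170, 183.
Linear molecule, 5 cuts → 6 fragments:
  1–72 → 72 bp
  73–111 → 39 bp
  112–146 → 35 bp
  147–170 → 24 bp
  171–183 → 13 bp
  184–225 → 42 bp
Sorted largest to smallest: 72, 42, 39, 35, 24, 13 bp.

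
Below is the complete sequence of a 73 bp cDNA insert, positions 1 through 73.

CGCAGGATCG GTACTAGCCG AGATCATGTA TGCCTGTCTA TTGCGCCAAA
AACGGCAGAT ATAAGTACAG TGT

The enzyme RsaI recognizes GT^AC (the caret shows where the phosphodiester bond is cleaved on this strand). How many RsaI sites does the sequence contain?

2

GTAC occurs starting at positions 11, 65.
RsaI cuts at 2 sites.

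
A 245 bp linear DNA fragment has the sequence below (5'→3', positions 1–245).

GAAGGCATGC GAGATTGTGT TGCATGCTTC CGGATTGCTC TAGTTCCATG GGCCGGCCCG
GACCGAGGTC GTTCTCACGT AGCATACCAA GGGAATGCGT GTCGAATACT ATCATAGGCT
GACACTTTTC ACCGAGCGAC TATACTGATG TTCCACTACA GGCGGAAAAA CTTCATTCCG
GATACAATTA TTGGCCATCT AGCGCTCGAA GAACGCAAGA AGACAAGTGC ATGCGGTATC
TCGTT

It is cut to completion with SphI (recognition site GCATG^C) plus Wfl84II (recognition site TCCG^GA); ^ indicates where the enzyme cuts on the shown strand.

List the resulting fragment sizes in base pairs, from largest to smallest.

SphI sites (GCATGC) start at positions 5, 22, 229.
SphI cuts after base 5 of each site (before the last base), so after positions 9, 26, 233.
Wfl84II sites (TCCGGA) start at positions 29, 177.
Wfl84II cuts after base 4 of each site, so after positions 32, 180.
Combined cut positions: 9, 26, 32, 180, 233.
Linear molecule, 5 cuts → 6 fragments:
  1–9 → 9 bp
  10–26 → 17 bp
  27–32 → 6 bp
  33–180 → 148 bp
  181–233 → 53 bp
  234–245 → 12 bp
Sorted largest to smallest: 148, 53, 17, 12, 9, 6 bp.

148, 53, 17, 12, 9, 6 bp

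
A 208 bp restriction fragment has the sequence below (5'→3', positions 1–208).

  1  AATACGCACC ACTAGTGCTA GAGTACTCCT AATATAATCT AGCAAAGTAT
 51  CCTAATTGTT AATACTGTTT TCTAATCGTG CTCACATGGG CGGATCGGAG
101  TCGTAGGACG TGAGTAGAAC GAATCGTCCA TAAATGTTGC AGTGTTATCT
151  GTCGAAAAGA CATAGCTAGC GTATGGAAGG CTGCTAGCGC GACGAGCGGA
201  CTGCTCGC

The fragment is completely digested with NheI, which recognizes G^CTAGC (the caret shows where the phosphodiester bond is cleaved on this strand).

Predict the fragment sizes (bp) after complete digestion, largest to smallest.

NheI sites (GCTAGC) start at positions 165, 183.
NheI cuts after the first base of each site, so after positions 165, 183.
Linear molecule, 2 cuts → 3 fragments:
  1–165 → 165 bp
  166–183 → 18 bp
  184–208 → 25 bp
Sorted largest to smallest: 165, 25, 18 bp.

165, 25, 18 bp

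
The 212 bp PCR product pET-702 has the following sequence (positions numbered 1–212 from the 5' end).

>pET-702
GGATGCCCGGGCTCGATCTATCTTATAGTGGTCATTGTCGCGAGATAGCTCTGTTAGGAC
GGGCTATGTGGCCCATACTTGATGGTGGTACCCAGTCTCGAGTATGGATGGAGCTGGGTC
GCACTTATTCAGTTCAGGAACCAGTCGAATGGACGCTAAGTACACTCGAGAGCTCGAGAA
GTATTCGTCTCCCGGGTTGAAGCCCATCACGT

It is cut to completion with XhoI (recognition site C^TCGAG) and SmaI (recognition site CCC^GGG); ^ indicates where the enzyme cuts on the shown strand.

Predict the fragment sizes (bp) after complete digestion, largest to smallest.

89, 68, 20, 19, 8, 8 bp

XhoI sites (CTCGAG) start at positions 97, 165, 173.
XhoI cuts after the first base of each site, so after positions 97, 165, 173.
SmaI sites (CCCGGG) start at positions 6, 191.
SmaI cuts after base 3 of each site, so after positions 8, 193.
Combined cut positions: 8, 97, 165, 173, 193.
Linear molecule, 5 cuts → 6 fragments:
  1–8 → 8 bp
  9–97 → 89 bp
  98–165 → 68 bp
  166–173 → 8 bp
  174–193 → 20 bp
  194–212 → 19 bp
Sorted largest to smallest: 89, 68, 20, 19, 8, 8 bp.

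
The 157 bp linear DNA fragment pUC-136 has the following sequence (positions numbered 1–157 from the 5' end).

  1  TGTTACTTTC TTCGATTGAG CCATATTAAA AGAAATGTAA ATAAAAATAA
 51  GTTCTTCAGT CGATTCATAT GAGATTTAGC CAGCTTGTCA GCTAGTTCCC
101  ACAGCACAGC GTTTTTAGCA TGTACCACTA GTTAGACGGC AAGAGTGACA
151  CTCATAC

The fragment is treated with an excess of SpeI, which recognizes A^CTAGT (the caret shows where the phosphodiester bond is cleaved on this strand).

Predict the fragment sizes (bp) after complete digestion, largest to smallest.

The SpeI site (ACTAGT) starts at position 127.
SpeI cuts after the first base of each site, so after position 127.
Linear molecule, 1 cut → 2 fragments:
  1–127 → 127 bp
  128–157 → 30 bp
Sorted largest to smallest: 127, 30 bp.

127, 30 bp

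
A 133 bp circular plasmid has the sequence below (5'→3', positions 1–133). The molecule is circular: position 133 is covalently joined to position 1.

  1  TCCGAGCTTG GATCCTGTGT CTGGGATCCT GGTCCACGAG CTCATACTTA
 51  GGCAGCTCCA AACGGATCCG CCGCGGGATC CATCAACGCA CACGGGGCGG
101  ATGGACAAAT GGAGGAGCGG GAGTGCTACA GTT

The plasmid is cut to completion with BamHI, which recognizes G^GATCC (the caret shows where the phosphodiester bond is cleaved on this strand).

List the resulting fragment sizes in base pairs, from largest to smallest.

67, 40, 14, 12 bp

BamHI sites (GGATCC) start at positions 10, 24, 64, 76.
BamHI cuts after the first base of each site, so after positions 10, 24, 64, 76.
Circular molecule, 4 cuts → 4 fragments:
  11–24 → 14 bp
  25–64 → 40 bp
  65–76 → 12 bp
  77–133 then 1–10 → 57 + 10 = 67 bp
Sorted largest to smallest: 67, 40, 14, 12 bp.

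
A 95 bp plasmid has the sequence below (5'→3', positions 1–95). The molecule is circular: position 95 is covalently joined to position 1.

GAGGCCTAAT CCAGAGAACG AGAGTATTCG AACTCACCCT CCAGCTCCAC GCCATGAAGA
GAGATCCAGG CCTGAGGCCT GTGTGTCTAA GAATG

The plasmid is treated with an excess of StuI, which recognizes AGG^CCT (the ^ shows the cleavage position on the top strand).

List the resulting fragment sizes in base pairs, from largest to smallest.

66, 22, 7 bp

StuI sites (AGGCCT) start at positions 2, 68, 75.
StuI cuts after base 3 of each site, so after positions 4, 70, 77.
Circular molecule, 3 cuts → 3 fragments:
  5–70 → 66 bp
  71–77 → 7 bp
  78–95 then 1–4 → 18 + 4 = 22 bp
Sorted largest to smallest: 66, 22, 7 bp.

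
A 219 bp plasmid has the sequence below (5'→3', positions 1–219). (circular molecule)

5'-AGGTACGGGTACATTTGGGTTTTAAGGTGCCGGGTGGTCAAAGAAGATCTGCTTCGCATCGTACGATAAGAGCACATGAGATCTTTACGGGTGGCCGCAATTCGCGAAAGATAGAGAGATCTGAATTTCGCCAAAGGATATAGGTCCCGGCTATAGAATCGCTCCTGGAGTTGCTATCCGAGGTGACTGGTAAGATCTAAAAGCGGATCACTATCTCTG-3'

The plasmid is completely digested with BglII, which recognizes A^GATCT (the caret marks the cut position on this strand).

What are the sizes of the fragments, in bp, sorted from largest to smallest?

76, 71, 38, 34 bp

BglII sites (AGATCT) start at positions 45, 79, 117, 193.
BglII cuts after the first base of each site, so after positions 45, 79, 117, 193.
Circular molecule, 4 cuts → 4 fragments:
  46–79 → 34 bp
  80–117 → 38 bp
  118–193 → 76 bp
  194–219 then 1–45 → 26 + 45 = 71 bp
Sorted largest to smallest: 76, 71, 38, 34 bp.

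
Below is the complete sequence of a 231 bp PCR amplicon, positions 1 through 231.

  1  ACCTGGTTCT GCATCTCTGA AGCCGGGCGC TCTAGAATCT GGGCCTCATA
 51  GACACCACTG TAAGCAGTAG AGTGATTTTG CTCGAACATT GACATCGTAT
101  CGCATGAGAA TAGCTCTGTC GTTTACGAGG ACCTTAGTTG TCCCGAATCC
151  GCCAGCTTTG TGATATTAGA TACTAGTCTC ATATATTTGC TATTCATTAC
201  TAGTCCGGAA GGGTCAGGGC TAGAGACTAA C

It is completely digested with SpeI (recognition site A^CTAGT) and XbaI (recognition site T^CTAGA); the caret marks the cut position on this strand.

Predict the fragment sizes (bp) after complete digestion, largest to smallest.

SpeI sites (ACTAGT) start at positions 172, 199.
SpeI cuts after the first base of each site, so after positions 172, 199.
The XbaI site (TCTAGA) starts at position 31.
XbaI cuts after the first base of each site, so after position 31.
Combined cut positions: 31, 172, 199.
Linear molecule, 3 cuts → 4 fragments:
  1–31 → 31 bp
  32–172 → 141 bp
  173–199 → 27 bp
  200–231 → 32 bp
Sorted largest to smallest: 141, 32, 31, 27 bp.

141, 32, 31, 27 bp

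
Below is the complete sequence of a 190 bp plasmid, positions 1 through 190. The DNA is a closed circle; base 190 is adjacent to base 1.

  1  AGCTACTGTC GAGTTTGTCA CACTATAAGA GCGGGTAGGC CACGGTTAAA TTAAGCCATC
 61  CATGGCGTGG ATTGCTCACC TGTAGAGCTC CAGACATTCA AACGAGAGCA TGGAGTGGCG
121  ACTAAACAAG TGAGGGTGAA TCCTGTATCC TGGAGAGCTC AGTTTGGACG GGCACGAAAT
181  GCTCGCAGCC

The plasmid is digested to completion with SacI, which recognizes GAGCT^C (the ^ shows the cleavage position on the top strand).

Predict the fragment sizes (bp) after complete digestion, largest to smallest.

SacI sites (GAGCTC) start at positions 85, 155.
SacI cuts after base 5 of each site (before the last base), so after positions 89, 159.
Circular molecule, 2 cuts → 2 fragments:
  90–159 → 70 bp
  160–190 then 1–89 → 31 + 89 = 120 bp
Sorted largest to smallest: 120, 70 bp.

120, 70 bp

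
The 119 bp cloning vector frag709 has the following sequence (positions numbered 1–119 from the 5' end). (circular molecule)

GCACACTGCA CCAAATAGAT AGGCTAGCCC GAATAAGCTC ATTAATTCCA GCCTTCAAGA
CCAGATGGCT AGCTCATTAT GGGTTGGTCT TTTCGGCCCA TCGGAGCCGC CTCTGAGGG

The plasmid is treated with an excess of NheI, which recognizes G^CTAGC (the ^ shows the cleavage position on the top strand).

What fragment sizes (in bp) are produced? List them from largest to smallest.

NheI sites (GCTAGC) start at positions 23, 68.
NheI cuts after the first base of each site, so after positions 23, 68.
Circular molecule, 2 cuts → 2 fragments:
  24–68 → 45 bp
  69–119 then 1–23 → 51 + 23 = 74 bp
Sorted largest to smallest: 74, 45 bp.

74, 45 bp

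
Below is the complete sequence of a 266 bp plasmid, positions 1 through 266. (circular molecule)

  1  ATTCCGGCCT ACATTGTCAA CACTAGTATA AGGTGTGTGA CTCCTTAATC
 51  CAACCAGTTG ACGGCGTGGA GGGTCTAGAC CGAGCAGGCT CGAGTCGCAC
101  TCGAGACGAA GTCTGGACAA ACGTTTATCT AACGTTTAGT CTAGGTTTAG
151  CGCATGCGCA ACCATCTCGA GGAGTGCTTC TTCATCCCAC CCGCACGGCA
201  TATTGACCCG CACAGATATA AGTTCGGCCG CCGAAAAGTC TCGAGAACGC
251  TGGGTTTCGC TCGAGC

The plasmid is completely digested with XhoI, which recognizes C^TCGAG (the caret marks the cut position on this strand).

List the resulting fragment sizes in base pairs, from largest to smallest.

XhoI sites (CTCGAG) start at positions 89, 100, 166, 240, 260.
XhoI cuts after the first base of each site, so after positions 89, 100, 166, 240, 260.
Circular molecule, 5 cuts → 5 fragments:
  90–100 → 11 bp
  101–166 → 66 bp
  167–240 → 74 bp
  241–260 → 20 bp
  261–266 then 1–89 → 6 + 89 = 95 bp
Sorted largest to smallest: 95, 74, 66, 20, 11 bp.

95, 74, 66, 20, 11 bp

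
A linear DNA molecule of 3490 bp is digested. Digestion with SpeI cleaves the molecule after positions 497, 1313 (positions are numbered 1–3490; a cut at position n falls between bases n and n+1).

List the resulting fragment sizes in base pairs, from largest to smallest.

Linear molecule, 2 cuts → 3 fragments:
  497 − 0 = 497 bp
  1313 − 497 = 816 bp
  3490 − 1313 = 2177 bp
Sorted largest to smallest: 2177, 816, 497 bp.

2177, 816, 497 bp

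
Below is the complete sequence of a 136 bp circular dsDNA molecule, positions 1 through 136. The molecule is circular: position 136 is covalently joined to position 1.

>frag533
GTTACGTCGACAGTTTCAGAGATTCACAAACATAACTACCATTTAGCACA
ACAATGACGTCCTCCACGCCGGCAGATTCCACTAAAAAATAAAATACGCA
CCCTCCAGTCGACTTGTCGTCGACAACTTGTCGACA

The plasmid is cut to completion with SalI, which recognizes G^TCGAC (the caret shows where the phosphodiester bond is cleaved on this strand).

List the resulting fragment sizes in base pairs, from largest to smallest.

102, 12, 11, 11 bp

SalI sites (GTCGAC) start at positions 6, 108, 119, 130.
SalI cuts after the first base of each site, so after positions 6, 108, 119, 130.
Circular molecule, 4 cuts → 4 fragments:
  7–108 → 102 bp
  109–119 → 11 bp
  120–130 → 11 bp
  131–136 then 1–6 → 6 + 6 = 12 bp
Sorted largest to smallest: 102, 12, 11, 11 bp.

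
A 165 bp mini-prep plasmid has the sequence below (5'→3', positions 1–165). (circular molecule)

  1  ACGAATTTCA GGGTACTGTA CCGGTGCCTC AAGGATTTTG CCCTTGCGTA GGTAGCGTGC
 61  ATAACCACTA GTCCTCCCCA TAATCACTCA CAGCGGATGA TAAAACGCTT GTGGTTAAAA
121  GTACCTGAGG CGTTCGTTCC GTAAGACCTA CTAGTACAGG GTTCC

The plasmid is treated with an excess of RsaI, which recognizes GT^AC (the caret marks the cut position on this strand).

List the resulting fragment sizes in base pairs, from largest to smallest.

RsaI sites (GTAC) start at positions 13, 18, 121, 154.
RsaI cuts after base 2 of each site, so after positions 14, 19, 122, 155.
Circular molecule, 4 cuts → 4 fragments:
  15–19 → 5 bp
  20–122 → 103 bp
  123–155 → 33 bp
  156–165 then 1–14 → 10 + 14 = 24 bp
Sorted largest to smallest: 103, 33, 24, 5 bp.

103, 33, 24, 5 bp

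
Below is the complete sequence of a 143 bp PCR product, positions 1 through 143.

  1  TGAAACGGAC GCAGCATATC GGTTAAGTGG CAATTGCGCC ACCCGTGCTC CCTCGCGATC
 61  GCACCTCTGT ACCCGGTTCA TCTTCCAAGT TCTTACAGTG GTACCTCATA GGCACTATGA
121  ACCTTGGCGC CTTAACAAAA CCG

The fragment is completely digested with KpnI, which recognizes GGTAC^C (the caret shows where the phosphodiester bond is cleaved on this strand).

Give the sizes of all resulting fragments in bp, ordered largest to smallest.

The KpnI site (GGTACC) starts at position 100.
KpnI cuts after base 5 of each site (before the last base), so after position 104.
Linear molecule, 1 cut → 2 fragments:
  1–104 → 104 bp
  105–143 → 39 bp
Sorted largest to smallest: 104, 39 bp.

104, 39 bp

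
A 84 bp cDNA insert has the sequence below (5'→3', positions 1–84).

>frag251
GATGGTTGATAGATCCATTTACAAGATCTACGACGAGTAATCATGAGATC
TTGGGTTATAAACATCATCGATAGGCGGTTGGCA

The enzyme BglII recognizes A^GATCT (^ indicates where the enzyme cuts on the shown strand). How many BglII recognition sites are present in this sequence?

2

AGATCT occurs starting at positions 24, 46.
BglII cuts at 2 sites.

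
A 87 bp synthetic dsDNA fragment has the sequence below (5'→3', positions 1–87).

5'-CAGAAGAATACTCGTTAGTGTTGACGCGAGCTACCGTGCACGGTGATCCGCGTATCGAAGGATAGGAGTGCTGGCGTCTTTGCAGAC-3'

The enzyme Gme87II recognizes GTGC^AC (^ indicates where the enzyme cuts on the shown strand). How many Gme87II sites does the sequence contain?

GTGCAC occurs starting at position 36.
Gme87II cuts at 1 site.

1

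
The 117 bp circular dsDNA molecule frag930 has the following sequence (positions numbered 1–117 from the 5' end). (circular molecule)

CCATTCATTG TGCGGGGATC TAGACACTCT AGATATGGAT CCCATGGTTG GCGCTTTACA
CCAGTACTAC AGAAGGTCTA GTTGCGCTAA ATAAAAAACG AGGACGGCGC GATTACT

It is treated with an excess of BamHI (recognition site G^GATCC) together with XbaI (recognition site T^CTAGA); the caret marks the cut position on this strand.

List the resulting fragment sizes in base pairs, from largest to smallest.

99, 9, 9 bp

The BamHI site (GGATCC) starts at position 37.
BamHI cuts after the first base of each site, so after position 37.
XbaI sites (TCTAGA) start at positions 19, 28.
XbaI cuts after the first base of each site, so after positions 19, 28.
Combined cut positions: 19, 28, 37.
Circular molecule, 3 cuts → 3 fragments:
  20–28 → 9 bp
  29–37 → 9 bp
  38–117 then 1–19 → 80 + 19 = 99 bp
Sorted largest to smallest: 99, 9, 9 bp.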